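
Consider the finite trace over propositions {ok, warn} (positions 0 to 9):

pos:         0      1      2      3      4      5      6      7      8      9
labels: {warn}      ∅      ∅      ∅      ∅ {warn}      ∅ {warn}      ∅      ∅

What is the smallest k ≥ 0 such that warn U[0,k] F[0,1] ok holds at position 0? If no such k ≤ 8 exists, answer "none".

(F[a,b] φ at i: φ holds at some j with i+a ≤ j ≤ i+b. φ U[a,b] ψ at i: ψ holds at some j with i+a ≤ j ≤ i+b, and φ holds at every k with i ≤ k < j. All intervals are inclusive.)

none

Need earliest j ≥ 0 with F[0,1] ok, and warn at every k in [0,j-1].
  j=0: rhs fails.
  j=1: rhs fails.
  j=2: rhs fails.
  j=3: rhs fails.
  j=4: rhs fails.
  j=5: rhs fails.
  j=6: rhs fails.
  j=7: rhs fails.
  j=8: rhs fails.
No witness within the range → none.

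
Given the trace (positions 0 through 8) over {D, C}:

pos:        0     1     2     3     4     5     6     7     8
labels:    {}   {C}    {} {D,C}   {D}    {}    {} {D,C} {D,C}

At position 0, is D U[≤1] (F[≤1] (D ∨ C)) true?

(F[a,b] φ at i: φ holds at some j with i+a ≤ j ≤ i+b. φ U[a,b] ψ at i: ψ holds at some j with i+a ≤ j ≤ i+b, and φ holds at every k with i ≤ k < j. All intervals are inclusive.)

Yes

Need some j in [0,1] with F[≤1] (D ∨ C), and D at every k in [0,j-1].
  j=0: F[≤1] (D ∨ C) holds; no prefix to check → satisfied.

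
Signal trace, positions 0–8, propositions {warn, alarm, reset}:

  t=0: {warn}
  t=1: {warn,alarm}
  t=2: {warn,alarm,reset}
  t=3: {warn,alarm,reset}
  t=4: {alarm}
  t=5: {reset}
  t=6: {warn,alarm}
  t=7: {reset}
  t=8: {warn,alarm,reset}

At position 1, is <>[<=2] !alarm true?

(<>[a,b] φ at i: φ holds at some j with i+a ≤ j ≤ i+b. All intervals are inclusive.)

No

Check !alarm at each j in [1,3]:
  j=1: false
  j=2: false
  j=3: false
No position in the window satisfies it → formula fails.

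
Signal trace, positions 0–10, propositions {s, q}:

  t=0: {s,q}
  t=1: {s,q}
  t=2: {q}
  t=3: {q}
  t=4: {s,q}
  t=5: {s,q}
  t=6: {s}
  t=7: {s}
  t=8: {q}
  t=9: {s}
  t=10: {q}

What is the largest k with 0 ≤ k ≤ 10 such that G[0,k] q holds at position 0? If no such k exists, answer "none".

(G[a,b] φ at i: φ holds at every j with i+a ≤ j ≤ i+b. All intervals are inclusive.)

5

q must hold from j=0 onward; find where it first fails.
  j=0: holds
  j=1: holds
  j=2: holds
  j=3: holds
  j=4: holds
  j=5: holds
  j=6: fails
Holds on [0,5], so largest k = 5.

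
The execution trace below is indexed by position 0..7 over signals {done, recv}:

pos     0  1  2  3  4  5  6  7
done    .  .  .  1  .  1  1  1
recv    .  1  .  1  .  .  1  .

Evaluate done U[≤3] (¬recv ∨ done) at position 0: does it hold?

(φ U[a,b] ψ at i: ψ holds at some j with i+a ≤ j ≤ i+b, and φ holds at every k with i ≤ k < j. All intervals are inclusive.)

Yes

Need some j in [0,3] with (¬recv ∨ done), and done at every k in [0,j-1].
  j=0: (¬recv ∨ done) holds; no prefix to check → satisfied.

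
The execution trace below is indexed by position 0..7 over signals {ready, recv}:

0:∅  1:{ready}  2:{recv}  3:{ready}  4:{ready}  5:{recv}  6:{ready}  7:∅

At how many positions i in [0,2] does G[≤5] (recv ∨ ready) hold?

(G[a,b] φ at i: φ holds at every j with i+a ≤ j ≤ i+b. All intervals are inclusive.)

1

Evaluate at each i in [0,2]:
  i=0: ✗ (fails at j=0)
  i=1: ✓ (all of [1,6])
  i=2: ✗ (fails at j=7)
Positions where it holds: {1} → 1.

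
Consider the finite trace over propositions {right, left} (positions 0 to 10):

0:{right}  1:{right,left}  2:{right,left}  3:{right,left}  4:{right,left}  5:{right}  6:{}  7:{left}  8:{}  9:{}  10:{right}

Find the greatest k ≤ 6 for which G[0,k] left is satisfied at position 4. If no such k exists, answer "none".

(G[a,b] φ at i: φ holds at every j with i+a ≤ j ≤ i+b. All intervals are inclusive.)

left must hold from j=4 onward; find where it first fails.
  j=4: holds
  j=5: fails
Holds on [4,4], so largest k = 0.

0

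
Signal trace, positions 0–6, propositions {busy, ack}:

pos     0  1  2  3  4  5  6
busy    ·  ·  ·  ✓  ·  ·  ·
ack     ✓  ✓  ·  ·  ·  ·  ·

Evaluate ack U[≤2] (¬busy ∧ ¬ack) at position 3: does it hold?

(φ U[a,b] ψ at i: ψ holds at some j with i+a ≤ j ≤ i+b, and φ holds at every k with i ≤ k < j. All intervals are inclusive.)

Need some j in [3,5] with (¬busy ∧ ¬ack), and ack at every k in [3,j-1].
  j=3: (¬busy ∧ ¬ack) false.
  j=4: (¬busy ∧ ¬ack) holds, but ack fails at k=3 → not this j.
  j=5: (¬busy ∧ ¬ack) holds, but ack fails at k=3 → not this j.
No j in the window works → until fails.

False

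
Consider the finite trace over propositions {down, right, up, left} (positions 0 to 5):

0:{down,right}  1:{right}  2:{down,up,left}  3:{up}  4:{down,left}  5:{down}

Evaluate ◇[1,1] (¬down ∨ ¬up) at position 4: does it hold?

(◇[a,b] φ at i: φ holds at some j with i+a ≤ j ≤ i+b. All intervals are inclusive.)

Yes

Check (¬down ∨ ¬up) at each j in [5,5]:
  j=5: true
Found at j=5 → formula holds.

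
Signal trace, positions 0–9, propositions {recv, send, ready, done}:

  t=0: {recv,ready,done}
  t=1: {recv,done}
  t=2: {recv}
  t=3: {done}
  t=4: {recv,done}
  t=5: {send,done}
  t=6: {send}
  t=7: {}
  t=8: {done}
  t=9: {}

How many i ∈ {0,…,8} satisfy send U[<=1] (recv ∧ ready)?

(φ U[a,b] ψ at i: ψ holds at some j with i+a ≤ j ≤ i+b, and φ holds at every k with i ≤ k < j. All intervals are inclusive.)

Evaluate at each i in [0,8]:
  i=0: ✓ (rhs at j=0)
  i=1: ✗ (no rhs in [1,2])
  i=2: ✗ (no rhs in [2,3])
  i=3: ✗ (no rhs in [3,4])
  i=4: ✗ (no rhs in [4,5])
  i=5: ✗ (no rhs in [5,6])
  i=6: ✗ (no rhs in [6,7])
  i=7: ✗ (no rhs in [7,8])
  i=8: ✗ (no rhs in [8,9])
Positions where it holds: {0} → 1.

1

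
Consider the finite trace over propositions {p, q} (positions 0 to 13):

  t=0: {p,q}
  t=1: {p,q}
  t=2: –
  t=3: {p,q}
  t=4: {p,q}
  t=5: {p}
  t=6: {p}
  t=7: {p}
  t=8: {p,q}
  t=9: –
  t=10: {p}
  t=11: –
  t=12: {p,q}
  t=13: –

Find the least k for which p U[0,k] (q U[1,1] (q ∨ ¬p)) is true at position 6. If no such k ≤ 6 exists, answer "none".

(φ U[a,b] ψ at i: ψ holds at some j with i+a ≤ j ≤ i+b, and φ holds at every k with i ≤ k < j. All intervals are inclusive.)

2

Need earliest j ≥ 6 with (q U[1,1] (q ∨ ¬p)), and p at every k in [6,j-1].
  j=6: rhs fails.
  j=7: rhs fails.
  j=8: rhs holds; lhs holds on [6,7]. k = 2.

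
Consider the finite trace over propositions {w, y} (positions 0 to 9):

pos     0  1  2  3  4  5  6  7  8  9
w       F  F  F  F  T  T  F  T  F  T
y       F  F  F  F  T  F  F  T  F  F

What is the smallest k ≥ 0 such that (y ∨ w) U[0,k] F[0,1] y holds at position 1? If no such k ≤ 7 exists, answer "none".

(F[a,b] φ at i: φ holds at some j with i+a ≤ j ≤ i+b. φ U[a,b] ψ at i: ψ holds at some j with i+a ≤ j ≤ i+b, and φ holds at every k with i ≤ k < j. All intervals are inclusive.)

Need earliest j ≥ 1 with F[0,1] y, and (y ∨ w) at every k in [1,j-1].
  j=1: rhs fails.
  j=2: rhs fails.
  j=3: rhs holds but lhs fails at k=1.
  j=4: rhs holds but lhs fails at k=1.
  j=5: rhs fails.
  j=6: rhs holds but lhs fails at k=1.
  j=7: rhs holds but lhs fails at k=1.
  j=8: rhs fails.
No witness within the range → none.

none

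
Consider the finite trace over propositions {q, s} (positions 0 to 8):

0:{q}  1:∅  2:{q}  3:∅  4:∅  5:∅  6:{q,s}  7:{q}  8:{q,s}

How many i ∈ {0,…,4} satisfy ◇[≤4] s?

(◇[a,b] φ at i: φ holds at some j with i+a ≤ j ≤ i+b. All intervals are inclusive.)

3

Evaluate at each i in [0,4]:
  i=0: ✗ (none in [0,4])
  i=1: ✗ (none in [1,5])
  i=2: ✓ (witness j=6)
  i=3: ✓ (witness j=6)
  i=4: ✓ (witness j=6)
Positions where it holds: {2, 3, 4} → 3.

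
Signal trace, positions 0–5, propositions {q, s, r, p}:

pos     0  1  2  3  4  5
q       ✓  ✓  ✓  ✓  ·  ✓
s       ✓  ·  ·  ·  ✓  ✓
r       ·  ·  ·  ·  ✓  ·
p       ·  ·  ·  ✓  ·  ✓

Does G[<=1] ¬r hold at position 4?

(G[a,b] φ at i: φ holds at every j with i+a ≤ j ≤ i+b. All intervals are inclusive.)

No

Check ¬r at every j in [4,5]:
  j=4: false
  j=5: true
Fails at j=4 → formula fails.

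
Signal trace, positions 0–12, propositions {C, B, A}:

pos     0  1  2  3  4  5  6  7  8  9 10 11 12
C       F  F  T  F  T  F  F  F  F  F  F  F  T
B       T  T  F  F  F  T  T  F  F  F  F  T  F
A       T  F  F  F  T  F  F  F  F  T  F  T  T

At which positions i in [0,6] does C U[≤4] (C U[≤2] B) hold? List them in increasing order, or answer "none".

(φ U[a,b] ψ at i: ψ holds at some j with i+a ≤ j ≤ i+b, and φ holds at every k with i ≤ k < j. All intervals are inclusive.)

Evaluate at each i in [0,6]:
  i=0: ✓ (rhs at j=0)
  i=1: ✓ (rhs at j=1)
  i=2: ✗ (lhs fails at k=3 before rhs at j=4)
  i=3: ✗ (lhs fails at k=3 before rhs at j=4)
  i=4: ✓ (rhs at j=4)
  i=5: ✓ (rhs at j=5)
  i=6: ✓ (rhs at j=6)

0, 1, 4, 5, 6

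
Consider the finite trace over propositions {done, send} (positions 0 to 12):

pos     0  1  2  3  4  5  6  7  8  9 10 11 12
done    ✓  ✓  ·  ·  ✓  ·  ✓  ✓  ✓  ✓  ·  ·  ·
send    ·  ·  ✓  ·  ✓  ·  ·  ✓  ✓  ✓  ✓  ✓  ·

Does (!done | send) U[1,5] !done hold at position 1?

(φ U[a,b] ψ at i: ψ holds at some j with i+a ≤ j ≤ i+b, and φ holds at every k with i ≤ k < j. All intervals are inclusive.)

Need some j in [2,6] with !done, and (!done | send) at every k in [1,j-1].
  j=2: !done holds, but (!done | send) fails at k=1 → not this j.
  j=3: !done holds, but (!done | send) fails at k=1 → not this j.
  j=4: !done false.
  j=5: !done holds, but (!done | send) fails at k=1 → not this j.
  j=6: !done false.
No j in the window works → until fails.

False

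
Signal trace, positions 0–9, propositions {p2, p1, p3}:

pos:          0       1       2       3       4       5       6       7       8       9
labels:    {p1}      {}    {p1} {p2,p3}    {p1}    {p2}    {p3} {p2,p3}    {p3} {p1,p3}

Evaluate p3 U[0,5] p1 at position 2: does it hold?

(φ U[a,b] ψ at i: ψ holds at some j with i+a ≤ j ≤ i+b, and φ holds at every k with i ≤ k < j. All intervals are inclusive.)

True

Need some j in [2,7] with p1, and p3 at every k in [2,j-1].
  j=2: p1 holds; no prefix to check → satisfied.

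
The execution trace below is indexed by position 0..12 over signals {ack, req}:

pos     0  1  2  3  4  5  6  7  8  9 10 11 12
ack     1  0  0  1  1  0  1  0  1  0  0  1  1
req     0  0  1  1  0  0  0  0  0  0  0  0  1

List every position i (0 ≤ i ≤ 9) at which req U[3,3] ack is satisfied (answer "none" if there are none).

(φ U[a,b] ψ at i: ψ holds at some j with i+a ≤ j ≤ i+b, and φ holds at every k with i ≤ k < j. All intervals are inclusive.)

Evaluate at each i in [0,9]:
  i=0: ✗ (lhs fails at k=0 before rhs at j=3)
  i=1: ✗ (lhs fails at k=1 before rhs at j=4)
  i=2: ✗ (no rhs in [5,5])
  i=3: ✗ (lhs fails at k=4 before rhs at j=6)
  i=4: ✗ (no rhs in [7,7])
  i=5: ✗ (lhs fails at k=5 before rhs at j=8)
  i=6: ✗ (no rhs in [9,9])
  i=7: ✗ (no rhs in [10,10])
  i=8: ✗ (lhs fails at k=8 before rhs at j=11)
  i=9: ✗ (lhs fails at k=9 before rhs at j=12)

none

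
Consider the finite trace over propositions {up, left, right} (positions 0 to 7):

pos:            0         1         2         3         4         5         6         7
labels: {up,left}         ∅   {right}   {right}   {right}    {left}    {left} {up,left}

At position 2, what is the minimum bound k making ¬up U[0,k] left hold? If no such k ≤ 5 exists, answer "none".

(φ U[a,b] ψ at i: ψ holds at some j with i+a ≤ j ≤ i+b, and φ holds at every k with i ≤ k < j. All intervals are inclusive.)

Need earliest j ≥ 2 with left, and ¬up at every k in [2,j-1].
  j=2: rhs fails.
  j=3: rhs fails.
  j=4: rhs fails.
  j=5: rhs holds; lhs holds on [2,4]. k = 3.

3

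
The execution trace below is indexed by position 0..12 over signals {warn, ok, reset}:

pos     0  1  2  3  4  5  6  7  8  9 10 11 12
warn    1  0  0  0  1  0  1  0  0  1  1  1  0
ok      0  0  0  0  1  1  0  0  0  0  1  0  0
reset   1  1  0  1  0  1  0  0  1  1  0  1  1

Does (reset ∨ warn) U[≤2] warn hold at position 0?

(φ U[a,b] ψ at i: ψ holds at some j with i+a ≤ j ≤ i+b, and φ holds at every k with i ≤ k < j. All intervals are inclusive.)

True

Need some j in [0,2] with warn, and (reset ∨ warn) at every k in [0,j-1].
  j=0: warn holds; no prefix to check → satisfied.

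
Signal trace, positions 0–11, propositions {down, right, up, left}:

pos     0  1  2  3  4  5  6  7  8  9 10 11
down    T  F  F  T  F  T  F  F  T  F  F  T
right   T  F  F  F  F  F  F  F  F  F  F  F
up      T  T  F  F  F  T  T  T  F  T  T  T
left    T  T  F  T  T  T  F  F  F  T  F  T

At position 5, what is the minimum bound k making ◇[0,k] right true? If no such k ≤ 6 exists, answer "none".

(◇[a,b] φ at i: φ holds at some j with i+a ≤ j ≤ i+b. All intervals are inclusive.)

Scan j = 5,6,… for right:
  j=5: fails
  j=6: fails
  j=7: fails
  j=8: fails
  j=9: fails
  j=10: fails
  j=11: fails
No j in [5,11] satisfies it → none.

none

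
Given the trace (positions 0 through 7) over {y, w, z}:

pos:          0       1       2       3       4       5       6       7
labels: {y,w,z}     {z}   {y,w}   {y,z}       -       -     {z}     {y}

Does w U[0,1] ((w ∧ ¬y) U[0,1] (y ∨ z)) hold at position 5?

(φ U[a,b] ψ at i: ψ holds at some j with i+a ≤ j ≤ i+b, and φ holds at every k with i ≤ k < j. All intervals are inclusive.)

Need some j in [5,6] with ((w ∧ ¬y) U[0,1] (y ∨ z)), and w at every k in [5,j-1].
  j=5: ((w ∧ ¬y) U[0,1] (y ∨ z)) — fails.
  j=6: ((w ∧ ¬y) U[0,1] (y ∨ z)) holds, but w fails at k=5 → not this j.
No j in the window works → until fails.

Does not hold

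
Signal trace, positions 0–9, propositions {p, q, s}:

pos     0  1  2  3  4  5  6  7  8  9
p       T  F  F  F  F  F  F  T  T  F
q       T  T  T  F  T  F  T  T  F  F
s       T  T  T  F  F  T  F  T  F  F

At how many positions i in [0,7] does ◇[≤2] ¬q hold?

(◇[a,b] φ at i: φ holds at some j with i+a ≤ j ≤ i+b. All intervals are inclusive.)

Evaluate at each i in [0,7]:
  i=0: ✗ (none in [0,2])
  i=1: ✓ (witness j=3)
  i=2: ✓ (witness j=3)
  i=3: ✓ (witness j=3)
  i=4: ✓ (witness j=5)
  i=5: ✓ (witness j=5)
  i=6: ✓ (witness j=8)
  i=7: ✓ (witness j=8)
Positions where it holds: {1, 2, 3, 4, 5, 6, 7} → 7.

7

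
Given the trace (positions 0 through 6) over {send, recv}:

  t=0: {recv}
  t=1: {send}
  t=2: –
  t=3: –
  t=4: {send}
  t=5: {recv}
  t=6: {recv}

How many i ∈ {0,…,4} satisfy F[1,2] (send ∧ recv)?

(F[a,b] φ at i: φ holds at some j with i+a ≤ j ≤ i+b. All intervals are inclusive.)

Evaluate at each i in [0,4]:
  i=0: ✗ (none in [1,2])
  i=1: ✗ (none in [2,3])
  i=2: ✗ (none in [3,4])
  i=3: ✗ (none in [4,5])
  i=4: ✗ (none in [5,6])
Positions where it holds: {} → 0.

0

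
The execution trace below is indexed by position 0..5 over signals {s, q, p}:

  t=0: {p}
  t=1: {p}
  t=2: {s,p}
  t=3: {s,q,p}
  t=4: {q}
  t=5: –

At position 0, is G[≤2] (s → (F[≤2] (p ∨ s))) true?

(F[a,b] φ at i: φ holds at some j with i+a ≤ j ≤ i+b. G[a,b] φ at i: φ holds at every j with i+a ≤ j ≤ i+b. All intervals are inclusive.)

Check (s → (F[≤2] (p ∨ s))) at every j in [0,2]:
  j=0: antecedent false → ✓
  j=1: antecedent false → ✓
  j=2: antecedent true; consequent holds (witness at 2) → ✓
All positions satisfy it → formula holds.

Yes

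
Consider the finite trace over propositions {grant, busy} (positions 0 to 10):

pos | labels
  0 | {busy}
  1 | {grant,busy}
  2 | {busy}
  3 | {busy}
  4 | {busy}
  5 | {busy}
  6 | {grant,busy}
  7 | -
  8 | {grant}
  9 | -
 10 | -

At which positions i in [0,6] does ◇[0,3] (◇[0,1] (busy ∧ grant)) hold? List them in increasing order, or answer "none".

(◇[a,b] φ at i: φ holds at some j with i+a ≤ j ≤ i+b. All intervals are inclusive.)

Evaluate at each i in [0,6]:
  i=0: ✓ (witness j=0)
  i=1: ✓ (witness j=1)
  i=2: ✓ (witness j=5)
  i=3: ✓ (witness j=5)
  i=4: ✓ (witness j=5)
  i=5: ✓ (witness j=5)
  i=6: ✓ (witness j=6)

0, 1, 2, 3, 4, 5, 6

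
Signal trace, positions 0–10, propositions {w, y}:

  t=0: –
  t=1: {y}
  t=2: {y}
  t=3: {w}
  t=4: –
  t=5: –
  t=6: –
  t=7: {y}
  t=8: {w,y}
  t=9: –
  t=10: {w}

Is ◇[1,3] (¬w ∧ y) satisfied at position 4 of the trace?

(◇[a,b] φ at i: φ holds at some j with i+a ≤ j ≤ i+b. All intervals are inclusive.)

Yes

Check (¬w ∧ y) at each j in [5,7]:
  j=5: false
  j=6: false
  j=7: true
Found at j=7 → formula holds.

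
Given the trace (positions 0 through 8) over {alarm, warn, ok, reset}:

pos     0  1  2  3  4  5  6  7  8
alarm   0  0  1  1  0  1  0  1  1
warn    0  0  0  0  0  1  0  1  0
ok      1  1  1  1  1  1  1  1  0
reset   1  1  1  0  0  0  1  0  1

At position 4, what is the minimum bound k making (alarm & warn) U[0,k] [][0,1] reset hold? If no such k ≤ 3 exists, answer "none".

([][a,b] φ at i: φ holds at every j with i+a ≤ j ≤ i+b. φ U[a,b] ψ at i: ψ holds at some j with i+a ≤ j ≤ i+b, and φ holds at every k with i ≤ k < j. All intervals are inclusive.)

none

Need earliest j ≥ 4 with [][0,1] reset, and (alarm & warn) at every k in [4,j-1].
  j=4: rhs fails.
  j=5: rhs fails.
  j=6: rhs fails.
  j=7: rhs fails.
No witness within the range → none.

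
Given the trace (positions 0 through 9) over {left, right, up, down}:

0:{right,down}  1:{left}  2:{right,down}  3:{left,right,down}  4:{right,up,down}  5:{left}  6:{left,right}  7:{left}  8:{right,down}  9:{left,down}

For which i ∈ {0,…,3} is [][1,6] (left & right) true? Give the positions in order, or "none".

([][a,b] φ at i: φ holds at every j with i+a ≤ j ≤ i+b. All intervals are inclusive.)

none

Evaluate at each i in [0,3]:
  i=0: ✗ (fails at j=1)
  i=1: ✗ (fails at j=2)
  i=2: ✗ (fails at j=4)
  i=3: ✗ (fails at j=4)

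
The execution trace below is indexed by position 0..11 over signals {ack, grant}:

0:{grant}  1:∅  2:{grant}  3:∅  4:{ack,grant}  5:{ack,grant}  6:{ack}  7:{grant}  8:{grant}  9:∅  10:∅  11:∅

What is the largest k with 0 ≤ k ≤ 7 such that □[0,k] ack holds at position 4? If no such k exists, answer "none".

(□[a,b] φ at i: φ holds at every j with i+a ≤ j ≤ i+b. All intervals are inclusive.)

2

ack must hold from j=4 onward; find where it first fails.
  j=4: holds
  j=5: holds
  j=6: holds
  j=7: fails
Holds on [4,6], so largest k = 2.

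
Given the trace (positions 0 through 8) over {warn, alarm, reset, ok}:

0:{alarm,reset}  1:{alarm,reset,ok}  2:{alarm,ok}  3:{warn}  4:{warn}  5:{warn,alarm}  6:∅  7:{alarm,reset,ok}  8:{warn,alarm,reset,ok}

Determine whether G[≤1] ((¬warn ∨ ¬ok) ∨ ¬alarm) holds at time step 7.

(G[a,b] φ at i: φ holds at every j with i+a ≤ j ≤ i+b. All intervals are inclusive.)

Check ((¬warn ∨ ¬ok) ∨ ¬alarm) at every j in [7,8]:
  j=7: true
  j=8: false
Fails at j=8 → formula fails.

No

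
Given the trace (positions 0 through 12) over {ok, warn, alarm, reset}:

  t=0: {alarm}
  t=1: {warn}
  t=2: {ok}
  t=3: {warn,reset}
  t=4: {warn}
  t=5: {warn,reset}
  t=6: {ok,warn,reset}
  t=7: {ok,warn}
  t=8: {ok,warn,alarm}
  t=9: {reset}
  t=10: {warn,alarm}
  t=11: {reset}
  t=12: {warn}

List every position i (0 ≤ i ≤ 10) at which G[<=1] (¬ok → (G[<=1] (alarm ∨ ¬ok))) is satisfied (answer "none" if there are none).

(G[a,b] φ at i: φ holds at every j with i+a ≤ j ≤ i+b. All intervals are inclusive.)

Evaluate at each i in [0,10]:
  i=0: ✗ (fails at j=1)
  i=1: ✗ (fails at j=1)
  i=2: ✓ (all of [2,3])
  i=3: ✓ (all of [3,4])
  i=4: ✗ (fails at j=5)
  i=5: ✗ (fails at j=5)
  i=6: ✓ (all of [6,7])
  i=7: ✓ (all of [7,8])
  i=8: ✓ (all of [8,9])
  i=9: ✓ (all of [9,10])
  i=10: ✓ (all of [10,11])

2, 3, 6, 7, 8, 9, 10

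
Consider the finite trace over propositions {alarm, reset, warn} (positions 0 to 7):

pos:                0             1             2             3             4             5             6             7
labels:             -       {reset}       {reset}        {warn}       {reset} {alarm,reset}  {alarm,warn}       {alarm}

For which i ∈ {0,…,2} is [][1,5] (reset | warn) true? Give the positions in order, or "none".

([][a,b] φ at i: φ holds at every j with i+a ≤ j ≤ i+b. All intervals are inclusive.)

Evaluate at each i in [0,2]:
  i=0: ✓ (all of [1,5])
  i=1: ✓ (all of [2,6])
  i=2: ✗ (fails at j=7)

0, 1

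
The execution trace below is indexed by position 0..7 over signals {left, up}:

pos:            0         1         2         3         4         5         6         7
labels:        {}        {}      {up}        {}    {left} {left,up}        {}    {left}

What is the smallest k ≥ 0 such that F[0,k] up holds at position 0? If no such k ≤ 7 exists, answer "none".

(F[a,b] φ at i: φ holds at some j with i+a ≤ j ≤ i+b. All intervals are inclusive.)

Scan j = 0,1,… for up:
  j=0: fails
  j=1: fails
  j=2: holds
First hit at j=2, so smallest k = 2-0 = 2.

2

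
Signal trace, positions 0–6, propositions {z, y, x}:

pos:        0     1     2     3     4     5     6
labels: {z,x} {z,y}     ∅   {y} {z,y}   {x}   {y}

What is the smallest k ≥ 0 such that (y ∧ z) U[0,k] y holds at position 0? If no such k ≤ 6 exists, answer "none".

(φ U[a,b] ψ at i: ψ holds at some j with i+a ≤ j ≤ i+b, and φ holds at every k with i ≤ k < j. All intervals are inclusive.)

Need earliest j ≥ 0 with y, and (y ∧ z) at every k in [0,j-1].
  j=0: rhs fails.
  j=1: rhs holds but lhs fails at k=0.
  j=2: rhs fails.
  j=3: rhs holds but lhs fails at k=0.
  j=4: rhs holds but lhs fails at k=0.
  j=5: rhs fails.
  j=6: rhs holds but lhs fails at k=0.
No witness within the range → none.

none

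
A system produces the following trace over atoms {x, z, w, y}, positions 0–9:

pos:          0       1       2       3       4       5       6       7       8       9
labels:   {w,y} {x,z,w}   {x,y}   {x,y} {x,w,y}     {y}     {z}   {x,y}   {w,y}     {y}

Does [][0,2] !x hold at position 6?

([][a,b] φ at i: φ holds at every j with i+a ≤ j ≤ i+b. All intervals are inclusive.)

No

Check !x at every j in [6,8]:
  j=6: true
  j=7: false
  j=8: true
Fails at j=7 → formula fails.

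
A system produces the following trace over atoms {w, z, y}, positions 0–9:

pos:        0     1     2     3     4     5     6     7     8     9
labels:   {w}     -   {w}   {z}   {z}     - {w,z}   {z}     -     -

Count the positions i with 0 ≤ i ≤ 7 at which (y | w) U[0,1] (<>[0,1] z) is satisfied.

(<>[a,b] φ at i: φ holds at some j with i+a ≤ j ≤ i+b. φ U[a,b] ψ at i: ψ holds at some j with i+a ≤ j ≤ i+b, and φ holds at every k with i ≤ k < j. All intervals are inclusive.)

6

Evaluate at each i in [0,7]:
  i=0: ✗ (no rhs in [0,1])
  i=1: ✗ (lhs fails at k=1 before rhs at j=2)
  i=2: ✓ (rhs at j=2)
  i=3: ✓ (rhs at j=3)
  i=4: ✓ (rhs at j=4)
  i=5: ✓ (rhs at j=5)
  i=6: ✓ (rhs at j=6)
  i=7: ✓ (rhs at j=7)
Positions where it holds: {2, 3, 4, 5, 6, 7} → 6.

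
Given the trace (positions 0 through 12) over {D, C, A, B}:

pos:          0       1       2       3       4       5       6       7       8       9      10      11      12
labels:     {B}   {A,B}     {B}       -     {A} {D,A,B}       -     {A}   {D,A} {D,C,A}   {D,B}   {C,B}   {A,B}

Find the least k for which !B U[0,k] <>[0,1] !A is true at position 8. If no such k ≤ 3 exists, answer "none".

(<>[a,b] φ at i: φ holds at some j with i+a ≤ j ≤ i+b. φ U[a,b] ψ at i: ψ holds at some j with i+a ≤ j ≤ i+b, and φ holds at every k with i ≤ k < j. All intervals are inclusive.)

Need earliest j ≥ 8 with <>[0,1] !A, and !B at every k in [8,j-1].
  j=8: rhs fails.
  j=9: rhs holds; lhs holds on [8,8]. k = 1.

1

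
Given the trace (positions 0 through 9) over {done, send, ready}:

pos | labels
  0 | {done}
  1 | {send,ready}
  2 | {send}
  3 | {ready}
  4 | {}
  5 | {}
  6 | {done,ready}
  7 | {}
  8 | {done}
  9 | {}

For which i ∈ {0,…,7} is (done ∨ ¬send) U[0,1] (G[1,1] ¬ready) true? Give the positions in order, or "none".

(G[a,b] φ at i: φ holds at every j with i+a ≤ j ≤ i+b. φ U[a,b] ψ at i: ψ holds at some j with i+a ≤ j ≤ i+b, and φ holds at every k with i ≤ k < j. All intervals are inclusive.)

0, 1, 3, 4, 5, 6, 7

Evaluate at each i in [0,7]:
  i=0: ✓ (rhs at j=1; lhs holds on [0,0])
  i=1: ✓ (rhs at j=1)
  i=2: ✗ (lhs fails at k=2 before rhs at j=3)
  i=3: ✓ (rhs at j=3)
  i=4: ✓ (rhs at j=4)
  i=5: ✓ (rhs at j=6; lhs holds on [5,5])
  i=6: ✓ (rhs at j=6)
  i=7: ✓ (rhs at j=7)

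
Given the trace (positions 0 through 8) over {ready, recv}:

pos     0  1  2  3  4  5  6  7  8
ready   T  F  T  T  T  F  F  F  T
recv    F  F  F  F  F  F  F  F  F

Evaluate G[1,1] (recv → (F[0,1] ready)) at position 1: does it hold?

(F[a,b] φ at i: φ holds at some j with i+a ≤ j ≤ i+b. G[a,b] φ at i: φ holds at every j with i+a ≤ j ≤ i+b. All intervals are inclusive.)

Yes

Check (recv → (F[0,1] ready)) at every j in [2,2]:
  j=2: antecedent false → ✓
All positions satisfy it → formula holds.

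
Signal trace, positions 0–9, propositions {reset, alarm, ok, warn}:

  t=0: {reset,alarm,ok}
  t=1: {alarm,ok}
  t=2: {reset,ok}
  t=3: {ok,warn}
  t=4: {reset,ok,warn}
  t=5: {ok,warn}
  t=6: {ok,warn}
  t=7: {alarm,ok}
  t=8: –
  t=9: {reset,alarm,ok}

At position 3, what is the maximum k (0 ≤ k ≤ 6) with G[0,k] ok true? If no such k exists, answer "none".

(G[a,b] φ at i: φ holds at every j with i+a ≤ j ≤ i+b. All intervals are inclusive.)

4

ok must hold from j=3 onward; find where it first fails.
  j=3: holds
  j=4: holds
  j=5: holds
  j=6: holds
  j=7: holds
  j=8: fails
Holds on [3,7], so largest k = 4.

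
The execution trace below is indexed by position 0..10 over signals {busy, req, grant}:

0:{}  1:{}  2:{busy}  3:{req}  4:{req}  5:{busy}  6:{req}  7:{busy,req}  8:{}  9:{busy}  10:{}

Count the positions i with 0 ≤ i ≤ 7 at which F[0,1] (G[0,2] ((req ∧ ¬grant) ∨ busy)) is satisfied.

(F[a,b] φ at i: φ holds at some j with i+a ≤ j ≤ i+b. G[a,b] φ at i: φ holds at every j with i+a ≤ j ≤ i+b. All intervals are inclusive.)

5

Evaluate at each i in [0,7]:
  i=0: ✗ (none in [0,1])
  i=1: ✓ (witness j=2)
  i=2: ✓ (witness j=2)
  i=3: ✓ (witness j=3)
  i=4: ✓ (witness j=4)
  i=5: ✓ (witness j=5)
  i=6: ✗ (none in [6,7])
  i=7: ✗ (none in [7,8])
Positions where it holds: {1, 2, 3, 4, 5} → 5.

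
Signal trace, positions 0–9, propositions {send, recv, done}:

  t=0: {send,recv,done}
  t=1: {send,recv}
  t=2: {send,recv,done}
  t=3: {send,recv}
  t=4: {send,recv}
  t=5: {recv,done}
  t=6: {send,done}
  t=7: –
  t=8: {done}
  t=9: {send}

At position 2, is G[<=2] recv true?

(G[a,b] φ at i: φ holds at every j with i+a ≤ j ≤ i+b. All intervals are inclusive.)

Check recv at every j in [2,4]:
  j=2: true
  j=3: true
  j=4: true
All positions satisfy it → formula holds.

True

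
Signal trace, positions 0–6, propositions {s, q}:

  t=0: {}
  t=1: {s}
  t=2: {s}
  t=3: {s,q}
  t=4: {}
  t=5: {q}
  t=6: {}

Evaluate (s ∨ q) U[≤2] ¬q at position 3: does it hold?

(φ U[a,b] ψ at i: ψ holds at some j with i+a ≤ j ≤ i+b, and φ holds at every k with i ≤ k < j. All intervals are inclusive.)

True

Need some j in [3,5] with ¬q, and (s ∨ q) at every k in [3,j-1].
  j=3: ¬q false.
  j=4: ¬q holds; (s ∨ q) holds at every k in [3,3] → satisfied.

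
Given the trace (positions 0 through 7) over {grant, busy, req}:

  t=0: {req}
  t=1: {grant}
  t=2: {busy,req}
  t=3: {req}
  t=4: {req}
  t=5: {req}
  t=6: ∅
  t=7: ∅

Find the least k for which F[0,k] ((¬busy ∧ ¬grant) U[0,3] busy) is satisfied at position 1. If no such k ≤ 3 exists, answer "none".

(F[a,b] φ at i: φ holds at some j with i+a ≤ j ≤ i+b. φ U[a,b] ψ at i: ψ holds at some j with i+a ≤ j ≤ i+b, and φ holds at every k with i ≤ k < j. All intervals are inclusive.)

1

Scan j = 1,2,… for ((¬busy ∧ ¬grant) U[0,3] busy):
  j=1: fails
  j=2: holds
First hit at j=2, so smallest k = 2-1 = 1.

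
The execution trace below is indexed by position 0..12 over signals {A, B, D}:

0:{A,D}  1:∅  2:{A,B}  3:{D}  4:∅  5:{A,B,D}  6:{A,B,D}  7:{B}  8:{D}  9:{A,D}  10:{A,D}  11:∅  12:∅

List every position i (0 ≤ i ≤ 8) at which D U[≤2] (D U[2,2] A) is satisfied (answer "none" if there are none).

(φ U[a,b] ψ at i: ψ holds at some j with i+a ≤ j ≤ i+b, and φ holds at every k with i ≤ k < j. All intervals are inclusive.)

Evaluate at each i in [0,8]:
  i=0: ✗ (no rhs in [0,2])
  i=1: ✗ (no rhs in [1,3])
  i=2: ✗ (no rhs in [2,4])
  i=3: ✗ (no rhs in [3,5])
  i=4: ✗ (no rhs in [4,6])
  i=5: ✗ (no rhs in [5,7])
  i=6: ✗ (lhs fails at k=7 before rhs at j=8)
  i=7: ✗ (lhs fails at k=7 before rhs at j=8)
  i=8: ✓ (rhs at j=8)

8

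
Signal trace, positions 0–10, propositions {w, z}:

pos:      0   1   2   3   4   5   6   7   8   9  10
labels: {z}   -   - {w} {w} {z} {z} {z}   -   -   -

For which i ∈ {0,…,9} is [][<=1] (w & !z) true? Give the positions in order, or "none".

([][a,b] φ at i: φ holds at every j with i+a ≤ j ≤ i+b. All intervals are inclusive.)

3

Evaluate at each i in [0,9]:
  i=0: ✗ (fails at j=0)
  i=1: ✗ (fails at j=1)
  i=2: ✗ (fails at j=2)
  i=3: ✓ (all of [3,4])
  i=4: ✗ (fails at j=5)
  i=5: ✗ (fails at j=5)
  i=6: ✗ (fails at j=6)
  i=7: ✗ (fails at j=7)
  i=8: ✗ (fails at j=8)
  i=9: ✗ (fails at j=9)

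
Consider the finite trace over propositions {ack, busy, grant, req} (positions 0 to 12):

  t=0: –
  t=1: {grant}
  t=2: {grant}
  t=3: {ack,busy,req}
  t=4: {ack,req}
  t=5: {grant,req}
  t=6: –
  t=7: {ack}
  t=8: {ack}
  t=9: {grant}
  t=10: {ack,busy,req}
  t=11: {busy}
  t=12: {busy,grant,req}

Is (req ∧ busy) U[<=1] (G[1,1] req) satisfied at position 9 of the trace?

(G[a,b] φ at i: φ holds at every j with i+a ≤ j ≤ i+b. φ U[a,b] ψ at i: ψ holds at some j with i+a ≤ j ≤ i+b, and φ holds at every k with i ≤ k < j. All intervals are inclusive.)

Need some j in [9,10] with G[1,1] req, and (req ∧ busy) at every k in [9,j-1].
  j=9: G[1,1] req holds; no prefix to check → satisfied.

Holds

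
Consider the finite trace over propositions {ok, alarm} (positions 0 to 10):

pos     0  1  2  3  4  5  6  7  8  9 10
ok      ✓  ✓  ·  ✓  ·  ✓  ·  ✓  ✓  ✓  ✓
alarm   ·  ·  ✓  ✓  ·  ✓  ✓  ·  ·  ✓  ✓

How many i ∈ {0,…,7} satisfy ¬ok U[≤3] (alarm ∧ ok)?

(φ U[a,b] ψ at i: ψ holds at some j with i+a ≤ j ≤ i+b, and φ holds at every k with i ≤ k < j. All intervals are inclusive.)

Evaluate at each i in [0,7]:
  i=0: ✗ (lhs fails at k=0 before rhs at j=3)
  i=1: ✗ (lhs fails at k=1 before rhs at j=3)
  i=2: ✓ (rhs at j=3; lhs holds on [2,2])
  i=3: ✓ (rhs at j=3)
  i=4: ✓ (rhs at j=5; lhs holds on [4,4])
  i=5: ✓ (rhs at j=5)
  i=6: ✗ (lhs fails at k=7 before rhs at j=9)
  i=7: ✗ (lhs fails at k=7 before rhs at j=9)
Positions where it holds: {2, 3, 4, 5} → 4.

4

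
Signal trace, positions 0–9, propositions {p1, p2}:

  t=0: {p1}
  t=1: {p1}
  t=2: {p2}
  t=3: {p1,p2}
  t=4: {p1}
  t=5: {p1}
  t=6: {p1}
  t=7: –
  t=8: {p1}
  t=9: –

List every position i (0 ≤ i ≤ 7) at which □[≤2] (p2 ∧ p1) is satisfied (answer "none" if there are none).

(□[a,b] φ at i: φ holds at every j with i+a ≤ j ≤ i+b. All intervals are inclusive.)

none

Evaluate at each i in [0,7]:
  i=0: ✗ (fails at j=0)
  i=1: ✗ (fails at j=1)
  i=2: ✗ (fails at j=2)
  i=3: ✗ (fails at j=4)
  i=4: ✗ (fails at j=4)
  i=5: ✗ (fails at j=5)
  i=6: ✗ (fails at j=6)
  i=7: ✗ (fails at j=7)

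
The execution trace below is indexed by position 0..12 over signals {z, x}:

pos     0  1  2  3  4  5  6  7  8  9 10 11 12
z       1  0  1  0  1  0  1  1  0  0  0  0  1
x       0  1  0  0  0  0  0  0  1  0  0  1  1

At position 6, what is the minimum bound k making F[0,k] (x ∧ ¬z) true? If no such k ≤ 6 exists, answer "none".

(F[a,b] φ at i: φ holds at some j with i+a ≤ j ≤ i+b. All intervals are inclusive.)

Scan j = 6,7,… for (x ∧ ¬z):
  j=6: fails
  j=7: fails
  j=8: holds
First hit at j=8, so smallest k = 8-6 = 2.

2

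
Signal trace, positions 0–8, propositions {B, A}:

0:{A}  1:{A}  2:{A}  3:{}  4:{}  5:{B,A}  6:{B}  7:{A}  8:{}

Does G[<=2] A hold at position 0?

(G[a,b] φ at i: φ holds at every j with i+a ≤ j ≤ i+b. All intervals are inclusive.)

Check A at every j in [0,2]:
  j=0: true
  j=1: true
  j=2: true
All positions satisfy it → formula holds.

True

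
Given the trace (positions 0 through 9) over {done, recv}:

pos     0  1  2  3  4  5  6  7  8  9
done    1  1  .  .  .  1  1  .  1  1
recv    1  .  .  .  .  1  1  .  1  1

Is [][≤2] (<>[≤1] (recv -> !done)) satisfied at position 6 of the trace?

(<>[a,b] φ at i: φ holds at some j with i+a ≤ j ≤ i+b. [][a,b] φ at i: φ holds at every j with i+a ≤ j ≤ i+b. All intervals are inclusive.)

Check <>[≤1] (recv -> !done) at every j in [6,8]:
  j=6: holds (witness at 7)
  j=7: holds (witness at 7)
  j=8: fails (none in [8,9])
Fails at j=8 → formula fails.

No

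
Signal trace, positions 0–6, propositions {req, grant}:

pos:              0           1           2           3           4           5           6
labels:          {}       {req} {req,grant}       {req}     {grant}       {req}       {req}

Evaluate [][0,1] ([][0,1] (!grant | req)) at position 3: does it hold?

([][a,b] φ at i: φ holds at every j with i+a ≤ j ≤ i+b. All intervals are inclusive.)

False

Check [][0,1] (!grant | req) at every j in [3,4]:
  j=3: fails at 4
  j=4: fails at 4
Fails at j=3 → formula fails.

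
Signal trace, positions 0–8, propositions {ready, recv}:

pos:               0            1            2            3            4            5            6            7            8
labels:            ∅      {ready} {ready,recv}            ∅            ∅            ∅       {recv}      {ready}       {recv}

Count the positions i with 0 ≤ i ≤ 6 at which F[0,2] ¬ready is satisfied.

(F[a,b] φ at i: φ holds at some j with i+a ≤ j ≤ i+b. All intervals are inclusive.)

7

Evaluate at each i in [0,6]:
  i=0: ✓ (witness j=0)
  i=1: ✓ (witness j=3)
  i=2: ✓ (witness j=3)
  i=3: ✓ (witness j=3)
  i=4: ✓ (witness j=4)
  i=5: ✓ (witness j=5)
  i=6: ✓ (witness j=6)
Positions where it holds: {0, 1, 2, 3, 4, 5, 6} → 7.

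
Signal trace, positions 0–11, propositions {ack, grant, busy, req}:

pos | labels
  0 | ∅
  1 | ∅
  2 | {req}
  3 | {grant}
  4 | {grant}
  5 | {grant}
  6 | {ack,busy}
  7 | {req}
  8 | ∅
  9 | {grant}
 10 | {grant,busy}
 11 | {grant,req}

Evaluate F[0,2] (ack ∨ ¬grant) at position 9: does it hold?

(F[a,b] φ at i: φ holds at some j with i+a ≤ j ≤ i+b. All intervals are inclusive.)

Check (ack ∨ ¬grant) at each j in [9,11]:
  j=9: false
  j=10: false
  j=11: false
No position in the window satisfies it → formula fails.

No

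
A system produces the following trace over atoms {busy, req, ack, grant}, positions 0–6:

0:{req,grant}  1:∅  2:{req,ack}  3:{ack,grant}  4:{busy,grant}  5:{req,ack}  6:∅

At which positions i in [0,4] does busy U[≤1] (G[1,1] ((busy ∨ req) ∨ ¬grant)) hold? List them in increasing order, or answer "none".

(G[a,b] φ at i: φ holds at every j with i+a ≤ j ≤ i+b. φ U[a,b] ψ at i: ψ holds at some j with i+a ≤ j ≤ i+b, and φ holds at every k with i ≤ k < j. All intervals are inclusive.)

0, 1, 3, 4

Evaluate at each i in [0,4]:
  i=0: ✓ (rhs at j=0)
  i=1: ✓ (rhs at j=1)
  i=2: ✗ (lhs fails at k=2 before rhs at j=3)
  i=3: ✓ (rhs at j=3)
  i=4: ✓ (rhs at j=4)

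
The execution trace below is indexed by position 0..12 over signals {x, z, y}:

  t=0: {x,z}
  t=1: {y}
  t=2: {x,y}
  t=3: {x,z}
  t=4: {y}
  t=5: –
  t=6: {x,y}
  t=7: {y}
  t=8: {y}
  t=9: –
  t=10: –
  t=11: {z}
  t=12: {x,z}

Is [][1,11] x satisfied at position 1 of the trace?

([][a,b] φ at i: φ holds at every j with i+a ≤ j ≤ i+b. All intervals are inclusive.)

Check x at every j in [2,12]:
  j=2: true
  j=3: true
  j=4: false
  j=5: false
  j=6: true
  j=7: false
  j=8: false
  j=9: false
  j=10: false
  j=11: false
  j=12: true
Fails at j=4 → formula fails.

False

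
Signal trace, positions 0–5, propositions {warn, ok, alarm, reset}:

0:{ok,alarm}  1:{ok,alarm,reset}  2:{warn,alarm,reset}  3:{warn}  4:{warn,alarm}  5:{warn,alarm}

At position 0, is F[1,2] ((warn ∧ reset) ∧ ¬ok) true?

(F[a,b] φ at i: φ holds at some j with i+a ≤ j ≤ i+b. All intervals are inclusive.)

Check ((warn ∧ reset) ∧ ¬ok) at each j in [1,2]:
  j=1: false
  j=2: true
Found at j=2 → formula holds.

Holds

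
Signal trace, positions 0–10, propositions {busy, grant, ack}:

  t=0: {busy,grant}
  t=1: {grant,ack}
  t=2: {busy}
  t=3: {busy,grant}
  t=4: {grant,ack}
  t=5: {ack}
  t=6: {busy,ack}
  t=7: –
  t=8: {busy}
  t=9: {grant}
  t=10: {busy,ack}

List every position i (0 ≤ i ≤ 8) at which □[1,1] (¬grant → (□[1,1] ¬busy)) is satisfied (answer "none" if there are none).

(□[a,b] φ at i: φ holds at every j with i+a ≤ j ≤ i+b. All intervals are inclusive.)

0, 2, 3, 5, 7, 8

Evaluate at each i in [0,8]:
  i=0: ✓ (all of [1,1])
  i=1: ✗ (fails at j=2)
  i=2: ✓ (all of [3,3])
  i=3: ✓ (all of [4,4])
  i=4: ✗ (fails at j=5)
  i=5: ✓ (all of [6,6])
  i=6: ✗ (fails at j=7)
  i=7: ✓ (all of [8,8])
  i=8: ✓ (all of [9,9])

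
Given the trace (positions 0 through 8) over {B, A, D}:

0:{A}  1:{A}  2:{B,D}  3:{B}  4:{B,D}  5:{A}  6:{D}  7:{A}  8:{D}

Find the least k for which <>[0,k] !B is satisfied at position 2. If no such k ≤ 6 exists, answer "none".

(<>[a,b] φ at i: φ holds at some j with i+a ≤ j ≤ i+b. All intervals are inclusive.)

Scan j = 2,3,… for !B:
  j=2: fails
  j=3: fails
  j=4: fails
  j=5: holds
First hit at j=5, so smallest k = 5-2 = 3.

3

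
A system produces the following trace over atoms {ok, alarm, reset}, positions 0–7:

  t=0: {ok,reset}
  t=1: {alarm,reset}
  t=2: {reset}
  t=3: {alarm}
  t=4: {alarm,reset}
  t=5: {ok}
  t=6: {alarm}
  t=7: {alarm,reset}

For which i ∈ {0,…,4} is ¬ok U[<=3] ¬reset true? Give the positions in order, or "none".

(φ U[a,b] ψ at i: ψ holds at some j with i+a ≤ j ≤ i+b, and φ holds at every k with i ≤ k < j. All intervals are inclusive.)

1, 2, 3, 4

Evaluate at each i in [0,4]:
  i=0: ✗ (lhs fails at k=0 before rhs at j=3)
  i=1: ✓ (rhs at j=3; lhs holds on [1,2])
  i=2: ✓ (rhs at j=3; lhs holds on [2,2])
  i=3: ✓ (rhs at j=3)
  i=4: ✓ (rhs at j=5; lhs holds on [4,4])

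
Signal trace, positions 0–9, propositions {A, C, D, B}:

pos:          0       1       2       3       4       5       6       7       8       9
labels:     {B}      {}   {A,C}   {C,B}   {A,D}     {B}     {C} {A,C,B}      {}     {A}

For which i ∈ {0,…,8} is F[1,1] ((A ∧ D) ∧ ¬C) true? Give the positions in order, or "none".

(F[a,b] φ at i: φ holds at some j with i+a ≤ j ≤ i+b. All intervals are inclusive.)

Evaluate at each i in [0,8]:
  i=0: ✗ (none in [1,1])
  i=1: ✗ (none in [2,2])
  i=2: ✗ (none in [3,3])
  i=3: ✓ (witness j=4)
  i=4: ✗ (none in [5,5])
  i=5: ✗ (none in [6,6])
  i=6: ✗ (none in [7,7])
  i=7: ✗ (none in [8,8])
  i=8: ✗ (none in [9,9])

3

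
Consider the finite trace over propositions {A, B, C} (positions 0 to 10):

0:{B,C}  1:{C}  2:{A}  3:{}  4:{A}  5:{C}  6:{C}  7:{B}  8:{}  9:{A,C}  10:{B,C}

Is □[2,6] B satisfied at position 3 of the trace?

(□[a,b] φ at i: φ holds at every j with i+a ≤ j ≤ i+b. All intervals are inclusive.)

Check B at every j in [5,9]:
  j=5: false
  j=6: false
  j=7: true
  j=8: false
  j=9: false
Fails at j=5 → formula fails.

No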